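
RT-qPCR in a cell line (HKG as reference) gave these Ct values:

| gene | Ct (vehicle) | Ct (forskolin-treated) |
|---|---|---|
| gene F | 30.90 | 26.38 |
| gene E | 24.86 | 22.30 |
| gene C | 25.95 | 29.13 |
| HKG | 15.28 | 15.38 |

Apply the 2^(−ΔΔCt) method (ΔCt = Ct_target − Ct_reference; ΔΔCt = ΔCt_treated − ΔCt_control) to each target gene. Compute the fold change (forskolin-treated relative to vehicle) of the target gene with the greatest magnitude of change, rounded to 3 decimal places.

24.590

gene F: ΔΔCt = (26.38−15.38) − (30.90−15.28) = 11.00 − 15.62 = -4.62; fold change = 2^4.62 = 24.590
gene E: ΔΔCt = (22.30−15.38) − (24.86−15.28) = 6.92 − 9.58 = -2.66; fold change = 2^2.66 = 6.320
gene C: ΔΔCt = (29.13−15.38) − (25.95−15.28) = 13.75 − 10.67 = 3.08; fold change = 2^-3.08 = 0.118
gene F has the largest |ΔΔCt| = 4.62.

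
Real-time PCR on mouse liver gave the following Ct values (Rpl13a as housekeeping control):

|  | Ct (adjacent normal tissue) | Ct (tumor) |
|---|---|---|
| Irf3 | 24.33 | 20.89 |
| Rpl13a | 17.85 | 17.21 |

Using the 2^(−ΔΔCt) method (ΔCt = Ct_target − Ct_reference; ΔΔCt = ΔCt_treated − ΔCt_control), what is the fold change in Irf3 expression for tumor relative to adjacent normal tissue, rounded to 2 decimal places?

6.96

ΔCt(adjacent normal tissue) = 24.330 − 17.850 = 6.480
ΔCt(tumor) = 20.890 − 17.210 = 3.680
ΔΔCt = 3.680 − 6.480 = -2.800
Fold change = 2^(−(-2.800)) = 2^2.800 = 6.964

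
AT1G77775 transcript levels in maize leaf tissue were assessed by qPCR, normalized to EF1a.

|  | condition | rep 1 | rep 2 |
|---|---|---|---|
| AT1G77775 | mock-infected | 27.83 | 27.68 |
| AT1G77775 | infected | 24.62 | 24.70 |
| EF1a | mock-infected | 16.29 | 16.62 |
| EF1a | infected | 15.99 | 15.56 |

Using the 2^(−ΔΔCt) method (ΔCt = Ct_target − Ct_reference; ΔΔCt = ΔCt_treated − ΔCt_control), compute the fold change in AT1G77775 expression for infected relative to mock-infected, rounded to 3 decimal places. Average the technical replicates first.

5.333

Mean Ct: AT1G77775 mock-infected 27.755; AT1G77775 infected 24.660; EF1a mock-infected 16.455; EF1a infected 15.775
ΔCt(mock-infected) = 27.755 − 16.455 = 11.300
ΔCt(infected) = 24.660 − 15.775 = 8.885
ΔΔCt = 8.885 − 11.300 = -2.415
Fold change = 2^(−(-2.415)) = 2^2.415 = 5.3332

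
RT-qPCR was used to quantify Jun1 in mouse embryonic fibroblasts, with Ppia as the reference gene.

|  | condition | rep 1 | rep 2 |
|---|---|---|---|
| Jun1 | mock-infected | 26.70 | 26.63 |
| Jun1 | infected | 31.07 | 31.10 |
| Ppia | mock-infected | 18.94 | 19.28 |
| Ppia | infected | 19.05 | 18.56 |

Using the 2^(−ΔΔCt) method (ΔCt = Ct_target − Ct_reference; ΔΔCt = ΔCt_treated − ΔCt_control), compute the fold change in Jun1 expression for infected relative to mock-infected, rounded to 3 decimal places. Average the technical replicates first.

0.038

Mean Ct: Jun1 mock-infected 26.665; Jun1 infected 31.085; Ppia mock-infected 19.110; Ppia infected 18.805
ΔCt(mock-infected) = 26.665 − 19.110 = 7.555
ΔCt(infected) = 31.085 − 18.805 = 12.280
ΔΔCt = 12.280 − 7.555 = 4.725
Fold change = 2^(−4.725) = 0.0378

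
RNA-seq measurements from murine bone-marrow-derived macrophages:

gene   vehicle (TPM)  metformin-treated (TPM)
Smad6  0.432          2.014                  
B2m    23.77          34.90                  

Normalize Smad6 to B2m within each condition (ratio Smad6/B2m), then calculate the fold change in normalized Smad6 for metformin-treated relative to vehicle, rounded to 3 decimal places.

Smad6/B2m (vehicle) = 0.432 / 23.77 = 0.018174
Smad6/B2m (metformin-treated) = 2.014 / 34.90 = 0.057708
Fold change = 0.057708 / 0.018174 = 3.1753

3.175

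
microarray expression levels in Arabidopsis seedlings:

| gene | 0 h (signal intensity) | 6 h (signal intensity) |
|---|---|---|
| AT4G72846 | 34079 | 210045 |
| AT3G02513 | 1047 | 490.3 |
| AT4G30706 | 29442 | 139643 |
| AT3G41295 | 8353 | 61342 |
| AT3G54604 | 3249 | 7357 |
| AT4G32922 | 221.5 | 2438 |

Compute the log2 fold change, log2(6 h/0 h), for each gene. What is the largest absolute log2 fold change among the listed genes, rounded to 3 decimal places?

3.460

log2(210045/34079) = 2.624  (AT4G72846)
log2(490.3/1047) = -1.095  (AT3G02513)
log2(139643/29442) = 2.246  (AT4G30706)
log2(61342/8353) = 2.877  (AT3G41295)
log2(7357/3249) = 1.179  (AT3G54604)
log2(2438/221.5) = 3.460  (AT4G32922)
The largest magnitude belongs to AT4G32922.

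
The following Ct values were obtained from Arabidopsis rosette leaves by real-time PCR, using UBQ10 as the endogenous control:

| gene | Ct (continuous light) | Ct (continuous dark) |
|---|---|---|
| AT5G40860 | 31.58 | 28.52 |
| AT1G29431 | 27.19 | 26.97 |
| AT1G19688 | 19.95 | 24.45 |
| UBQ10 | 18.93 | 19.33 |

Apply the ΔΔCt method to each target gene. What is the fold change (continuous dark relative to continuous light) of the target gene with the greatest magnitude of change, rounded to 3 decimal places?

0.058

AT5G40860: ΔΔCt = (28.52−19.33) − (31.58−18.93) = 9.19 − 12.65 = -3.46; fold change = 2^3.46 = 11.004
AT1G29431: ΔΔCt = (26.97−19.33) − (27.19−18.93) = 7.64 − 8.26 = -0.62; fold change = 2^0.62 = 1.537
AT1G19688: ΔΔCt = (24.45−19.33) − (19.95−18.93) = 5.12 − 1.02 = 4.10; fold change = 2^-4.10 = 0.058
AT1G19688 has the largest |ΔΔCt| = 4.10.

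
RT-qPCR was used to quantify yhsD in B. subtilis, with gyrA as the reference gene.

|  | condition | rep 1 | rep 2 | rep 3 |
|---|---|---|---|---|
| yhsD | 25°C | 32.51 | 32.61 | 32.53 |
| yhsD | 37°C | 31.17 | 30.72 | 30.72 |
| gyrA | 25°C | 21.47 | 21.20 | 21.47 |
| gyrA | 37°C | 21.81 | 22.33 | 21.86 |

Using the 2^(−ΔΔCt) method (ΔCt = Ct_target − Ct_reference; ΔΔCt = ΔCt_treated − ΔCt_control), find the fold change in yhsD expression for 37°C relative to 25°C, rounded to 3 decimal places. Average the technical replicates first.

4.925

Mean Ct: yhsD 25°C 32.550; yhsD 37°C 30.870; gyrA 25°C 21.380; gyrA 37°C 22.000
ΔCt(25°C) = 32.550 − 21.380 = 11.170
ΔCt(37°C) = 30.870 − 22.000 = 8.870
ΔΔCt = 8.870 − 11.170 = -2.300
Fold change = 2^(−(-2.300)) = 2^2.300 = 4.9246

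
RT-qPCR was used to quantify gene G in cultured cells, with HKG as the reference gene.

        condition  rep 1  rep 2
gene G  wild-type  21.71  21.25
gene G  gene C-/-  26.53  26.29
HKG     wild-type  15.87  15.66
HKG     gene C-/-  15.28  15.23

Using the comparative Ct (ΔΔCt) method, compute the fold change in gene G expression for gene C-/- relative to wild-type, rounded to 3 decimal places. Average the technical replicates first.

0.023

Mean Ct: gene G wild-type 21.480; gene G gene C-/- 26.410; HKG wild-type 15.765; HKG gene C-/- 15.255
ΔCt(wild-type) = 21.480 − 15.765 = 5.715
ΔCt(gene C-/-) = 26.410 − 15.255 = 11.155
ΔΔCt = 11.155 − 5.715 = 5.440
Fold change = 2^(−5.440) = 0.0230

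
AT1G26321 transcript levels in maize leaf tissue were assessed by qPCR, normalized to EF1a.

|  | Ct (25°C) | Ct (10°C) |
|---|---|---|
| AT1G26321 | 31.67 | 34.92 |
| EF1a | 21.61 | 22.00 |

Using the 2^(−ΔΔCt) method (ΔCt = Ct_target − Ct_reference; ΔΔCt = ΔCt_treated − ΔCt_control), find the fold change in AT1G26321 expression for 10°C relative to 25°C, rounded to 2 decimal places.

0.14

ΔCt(25°C) = 31.670 − 21.610 = 10.060
ΔCt(10°C) = 34.920 − 22.000 = 12.920
ΔΔCt = 12.920 − 10.060 = 2.860
Fold change = 2^(−2.860) = 0.138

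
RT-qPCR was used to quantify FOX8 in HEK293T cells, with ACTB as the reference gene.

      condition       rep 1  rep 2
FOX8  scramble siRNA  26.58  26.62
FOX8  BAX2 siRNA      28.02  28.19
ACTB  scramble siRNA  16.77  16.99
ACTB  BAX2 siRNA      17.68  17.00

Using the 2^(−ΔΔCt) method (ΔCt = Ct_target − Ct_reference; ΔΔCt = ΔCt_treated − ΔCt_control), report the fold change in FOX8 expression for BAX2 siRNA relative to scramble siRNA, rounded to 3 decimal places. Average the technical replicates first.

Mean Ct: FOX8 scramble siRNA 26.600; FOX8 BAX2 siRNA 28.105; ACTB scramble siRNA 16.880; ACTB BAX2 siRNA 17.340
ΔCt(scramble siRNA) = 26.600 − 16.880 = 9.720
ΔCt(BAX2 siRNA) = 28.105 − 17.340 = 10.765
ΔΔCt = 10.765 − 9.720 = 1.045
Fold change = 2^(−1.045) = 0.4846

0.485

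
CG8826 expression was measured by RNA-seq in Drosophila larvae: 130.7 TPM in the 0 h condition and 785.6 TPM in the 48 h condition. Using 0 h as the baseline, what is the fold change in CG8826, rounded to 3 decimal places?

6.011

Fold change = 785.6 / 130.7 = 6.0107
CG8826 is upregulated.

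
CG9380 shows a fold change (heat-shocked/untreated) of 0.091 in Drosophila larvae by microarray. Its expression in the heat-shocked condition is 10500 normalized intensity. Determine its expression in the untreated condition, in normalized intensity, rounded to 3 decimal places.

untreated expression = 10500 / 0.091 = 115384.615

115384.615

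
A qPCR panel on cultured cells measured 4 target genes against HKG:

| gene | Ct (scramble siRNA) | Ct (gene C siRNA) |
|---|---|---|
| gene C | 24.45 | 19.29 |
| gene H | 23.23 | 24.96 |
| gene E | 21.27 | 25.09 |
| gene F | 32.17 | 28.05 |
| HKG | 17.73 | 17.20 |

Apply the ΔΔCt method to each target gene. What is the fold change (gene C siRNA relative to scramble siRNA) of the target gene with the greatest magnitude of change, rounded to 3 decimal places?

gene C: ΔΔCt = (19.29−17.20) − (24.45−17.73) = 2.09 − 6.72 = -4.63; fold change = 2^4.63 = 24.761
gene H: ΔΔCt = (24.96−17.20) − (23.23−17.73) = 7.76 − 5.50 = 2.26; fold change = 2^-2.26 = 0.209
gene E: ΔΔCt = (25.09−17.20) − (21.27−17.73) = 7.89 − 3.54 = 4.35; fold change = 2^-4.35 = 0.049
gene F: ΔΔCt = (28.05−17.20) − (32.17−17.73) = 10.85 − 14.44 = -3.59; fold change = 2^3.59 = 12.042
gene C has the largest |ΔΔCt| = 4.63.

24.761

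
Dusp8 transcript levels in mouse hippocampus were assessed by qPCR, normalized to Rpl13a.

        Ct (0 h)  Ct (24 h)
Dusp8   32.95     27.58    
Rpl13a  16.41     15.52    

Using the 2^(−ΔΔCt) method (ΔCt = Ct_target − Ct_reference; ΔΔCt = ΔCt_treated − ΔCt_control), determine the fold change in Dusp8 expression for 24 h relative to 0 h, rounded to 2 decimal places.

22.32

ΔCt(0 h) = 32.950 − 16.410 = 16.540
ΔCt(24 h) = 27.580 − 15.520 = 12.060
ΔΔCt = 12.060 − 16.540 = -4.480
Fold change = 2^(−(-4.480)) = 2^4.480 = 22.316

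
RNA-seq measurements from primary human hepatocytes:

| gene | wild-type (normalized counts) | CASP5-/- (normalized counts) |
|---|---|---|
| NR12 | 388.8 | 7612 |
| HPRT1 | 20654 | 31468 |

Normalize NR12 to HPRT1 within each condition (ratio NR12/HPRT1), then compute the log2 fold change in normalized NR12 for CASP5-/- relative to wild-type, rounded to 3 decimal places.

3.684

NR12/HPRT1 (wild-type) = 388.8 / 20654 = 0.018824
NR12/HPRT1 (CASP5-/-) = 7612 / 31468 = 0.2419
Fold change = 0.2419 / 0.018824 = 12.8501
log2(12.8501) = 3.6837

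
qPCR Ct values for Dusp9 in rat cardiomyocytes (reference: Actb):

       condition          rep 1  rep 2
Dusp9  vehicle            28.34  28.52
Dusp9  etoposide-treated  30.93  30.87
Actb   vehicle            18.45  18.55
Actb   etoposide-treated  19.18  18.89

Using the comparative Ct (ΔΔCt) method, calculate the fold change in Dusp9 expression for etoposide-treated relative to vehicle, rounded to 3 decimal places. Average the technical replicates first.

Mean Ct: Dusp9 vehicle 28.430; Dusp9 etoposide-treated 30.900; Actb vehicle 18.500; Actb etoposide-treated 19.035
ΔCt(vehicle) = 28.430 − 18.500 = 9.930
ΔCt(etoposide-treated) = 30.900 − 19.035 = 11.865
ΔΔCt = 11.865 − 9.930 = 1.935
Fold change = 2^(−1.935) = 0.2615

0.262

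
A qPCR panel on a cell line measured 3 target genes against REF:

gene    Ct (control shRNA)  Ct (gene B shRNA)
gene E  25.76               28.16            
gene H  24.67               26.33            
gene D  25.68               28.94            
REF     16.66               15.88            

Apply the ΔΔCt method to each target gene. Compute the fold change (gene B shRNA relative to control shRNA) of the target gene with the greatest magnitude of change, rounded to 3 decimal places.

gene E: ΔΔCt = (28.16−15.88) − (25.76−16.66) = 12.28 − 9.10 = 3.18; fold change = 2^-3.18 = 0.110
gene H: ΔΔCt = (26.33−15.88) − (24.67−16.66) = 10.45 − 8.01 = 2.44; fold change = 2^-2.44 = 0.184
gene D: ΔΔCt = (28.94−15.88) − (25.68−16.66) = 13.06 − 9.02 = 4.04; fold change = 2^-4.04 = 0.061
gene D has the largest |ΔΔCt| = 4.04.

0.061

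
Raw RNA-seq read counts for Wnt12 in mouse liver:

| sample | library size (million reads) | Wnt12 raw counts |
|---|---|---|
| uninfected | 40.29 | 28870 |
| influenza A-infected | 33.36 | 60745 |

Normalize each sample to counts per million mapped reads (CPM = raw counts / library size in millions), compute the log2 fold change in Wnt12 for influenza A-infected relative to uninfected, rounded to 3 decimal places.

1.345

CPM(uninfected) = 28870 / 40.29 = 716.5550
CPM(influenza A-infected) = 60745 / 33.36 = 1820.8933
Fold change = 1820.8933 / 716.5550 = 2.54118
log2(2.54118) = 1.3455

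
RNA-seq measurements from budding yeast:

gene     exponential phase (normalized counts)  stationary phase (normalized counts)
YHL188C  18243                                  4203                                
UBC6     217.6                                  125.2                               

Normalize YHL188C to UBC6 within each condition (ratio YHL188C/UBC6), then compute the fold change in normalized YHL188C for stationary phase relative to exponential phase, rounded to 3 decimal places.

YHL188C/UBC6 (exponential phase) = 18243 / 217.6 = 83.837
YHL188C/UBC6 (stationary phase) = 4203 / 125.2 = 33.57
Fold change = 33.57 / 83.837 = 0.4004

0.400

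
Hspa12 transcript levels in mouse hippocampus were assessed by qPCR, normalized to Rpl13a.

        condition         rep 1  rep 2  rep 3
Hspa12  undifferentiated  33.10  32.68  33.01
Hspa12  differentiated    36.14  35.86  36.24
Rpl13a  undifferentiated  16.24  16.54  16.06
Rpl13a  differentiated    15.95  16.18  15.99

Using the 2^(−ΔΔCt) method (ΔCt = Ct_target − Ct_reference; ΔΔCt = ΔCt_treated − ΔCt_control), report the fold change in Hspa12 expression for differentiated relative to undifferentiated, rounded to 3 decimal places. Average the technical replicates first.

Mean Ct: Hspa12 undifferentiated 32.930; Hspa12 differentiated 36.080; Rpl13a undifferentiated 16.280; Rpl13a differentiated 16.040
ΔCt(undifferentiated) = 32.930 − 16.280 = 16.650
ΔCt(differentiated) = 36.080 − 16.040 = 20.040
ΔΔCt = 20.040 − 16.650 = 3.390
Fold change = 2^(−3.390) = 0.0954

0.095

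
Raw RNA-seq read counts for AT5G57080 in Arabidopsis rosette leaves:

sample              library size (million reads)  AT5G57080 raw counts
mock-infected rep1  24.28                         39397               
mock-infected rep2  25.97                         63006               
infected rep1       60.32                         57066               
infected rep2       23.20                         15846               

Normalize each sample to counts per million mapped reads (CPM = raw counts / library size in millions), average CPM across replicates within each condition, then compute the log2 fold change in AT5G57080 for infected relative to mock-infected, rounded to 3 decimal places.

CPM(mock-infected rep1) = 39397 / 24.28 = 1622.6112
CPM(mock-infected rep2) = 63006 / 25.97 = 2426.1070
CPM(infected rep1) = 57066 / 60.32 = 946.0544
CPM(infected rep2) = 15846 / 23.20 = 683.0172
mean CPM(mock-infected) = 2024.3591; mean CPM(infected) = 814.5358
Fold change = 814.5358 / 2024.3591 = 0.40237
log2(0.40237) = -1.3134

-1.313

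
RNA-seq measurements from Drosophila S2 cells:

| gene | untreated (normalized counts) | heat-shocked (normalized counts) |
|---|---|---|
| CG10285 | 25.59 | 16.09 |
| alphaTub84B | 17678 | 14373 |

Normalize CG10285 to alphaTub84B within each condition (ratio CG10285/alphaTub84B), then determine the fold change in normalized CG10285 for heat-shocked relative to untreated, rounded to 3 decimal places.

0.773

CG10285/alphaTub84B (untreated) = 25.59 / 17678 = 0.0014476
CG10285/alphaTub84B (heat-shocked) = 16.09 / 14373 = 0.0011195
Fold change = 0.0011195 / 0.0014476 = 0.7733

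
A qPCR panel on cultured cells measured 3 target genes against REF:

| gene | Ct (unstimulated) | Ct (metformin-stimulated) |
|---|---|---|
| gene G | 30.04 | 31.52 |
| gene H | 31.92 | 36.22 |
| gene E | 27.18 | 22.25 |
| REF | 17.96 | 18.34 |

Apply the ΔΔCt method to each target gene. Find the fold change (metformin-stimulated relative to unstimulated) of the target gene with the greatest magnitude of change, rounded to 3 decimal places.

gene G: ΔΔCt = (31.52−18.34) − (30.04−17.96) = 13.18 − 12.08 = 1.10; fold change = 2^-1.10 = 0.467
gene H: ΔΔCt = (36.22−18.34) − (31.92−17.96) = 17.88 − 13.96 = 3.92; fold change = 2^-3.92 = 0.066
gene E: ΔΔCt = (22.25−18.34) − (27.18−17.96) = 3.91 − 9.22 = -5.31; fold change = 2^5.31 = 39.671
gene E has the largest |ΔΔCt| = 5.31.

39.671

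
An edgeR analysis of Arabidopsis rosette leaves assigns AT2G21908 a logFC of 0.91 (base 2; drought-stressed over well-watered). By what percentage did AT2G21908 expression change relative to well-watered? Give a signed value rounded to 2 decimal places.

87.90%

Fold change = 2^(0.91) = 1.8790
Percent change = (FC − 1) × 100% = (1.8790 − 1) × 100 = 87.90%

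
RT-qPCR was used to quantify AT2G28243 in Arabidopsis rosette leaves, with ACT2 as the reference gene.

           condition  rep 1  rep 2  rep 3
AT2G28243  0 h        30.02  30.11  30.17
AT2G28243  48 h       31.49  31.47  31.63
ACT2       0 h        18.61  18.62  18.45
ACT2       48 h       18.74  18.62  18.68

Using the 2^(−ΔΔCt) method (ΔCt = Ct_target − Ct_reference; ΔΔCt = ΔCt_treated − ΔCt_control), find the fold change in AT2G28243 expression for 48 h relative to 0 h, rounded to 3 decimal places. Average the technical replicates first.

Mean Ct: AT2G28243 0 h 30.100; AT2G28243 48 h 31.530; ACT2 0 h 18.560; ACT2 48 h 18.680
ΔCt(0 h) = 30.100 − 18.560 = 11.540
ΔCt(48 h) = 31.530 − 18.680 = 12.850
ΔΔCt = 12.850 − 11.540 = 1.310
Fold change = 2^(−1.310) = 0.4033

0.403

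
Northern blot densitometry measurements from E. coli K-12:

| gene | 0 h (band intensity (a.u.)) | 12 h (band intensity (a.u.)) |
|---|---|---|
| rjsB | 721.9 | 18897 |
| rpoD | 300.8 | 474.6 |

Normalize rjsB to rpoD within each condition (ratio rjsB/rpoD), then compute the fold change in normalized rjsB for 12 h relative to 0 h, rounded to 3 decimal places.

rjsB/rpoD (0 h) = 721.9 / 300.8 = 2.3999
rjsB/rpoD (12 h) = 18897 / 474.6 = 39.817
Fold change = 39.817 / 2.3999 = 16.5907

16.591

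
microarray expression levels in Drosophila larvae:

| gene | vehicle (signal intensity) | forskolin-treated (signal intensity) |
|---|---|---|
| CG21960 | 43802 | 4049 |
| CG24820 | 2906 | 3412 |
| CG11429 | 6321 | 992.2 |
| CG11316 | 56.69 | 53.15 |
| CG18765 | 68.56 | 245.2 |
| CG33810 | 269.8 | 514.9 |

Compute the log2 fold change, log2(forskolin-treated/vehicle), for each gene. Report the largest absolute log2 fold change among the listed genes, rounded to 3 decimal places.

3.435

log2(4049/43802) = -3.435  (CG21960)
log2(3412/2906) = 0.232  (CG24820)
log2(992.2/6321) = -2.671  (CG11429)
log2(53.15/56.69) = -0.093  (CG11316)
log2(245.2/68.56) = 1.839  (CG18765)
log2(514.9/269.8) = 0.932  (CG33810)
The largest magnitude belongs to CG21960.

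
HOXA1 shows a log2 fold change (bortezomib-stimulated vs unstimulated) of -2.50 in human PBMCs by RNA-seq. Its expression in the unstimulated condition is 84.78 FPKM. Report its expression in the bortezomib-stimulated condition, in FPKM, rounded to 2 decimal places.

14.99

Fold change = 2^(-2.50) = 0.1768
bortezomib-stimulated expression = 84.78 × 0.1768 = 14.99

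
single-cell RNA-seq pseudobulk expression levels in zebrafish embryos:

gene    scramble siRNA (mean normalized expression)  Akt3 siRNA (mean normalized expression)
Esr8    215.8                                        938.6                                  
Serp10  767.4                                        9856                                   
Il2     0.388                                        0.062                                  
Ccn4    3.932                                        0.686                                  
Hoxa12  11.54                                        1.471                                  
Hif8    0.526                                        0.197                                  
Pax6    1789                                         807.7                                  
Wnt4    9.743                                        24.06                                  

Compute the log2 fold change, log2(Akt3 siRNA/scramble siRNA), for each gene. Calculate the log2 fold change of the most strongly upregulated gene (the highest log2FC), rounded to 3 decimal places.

3.683

log2(938.6/215.8) = 2.121  (Esr8)
log2(9856/767.4) = 3.683  (Serp10)
log2(0.062/0.388) = -2.646  (Il2)
log2(0.686/3.932) = -2.519  (Ccn4)
log2(1.471/11.54) = -2.972  (Hoxa12)
log2(0.197/0.526) = -1.417  (Hif8)
log2(807.7/1789) = -1.147  (Pax6)
log2(24.06/9.743) = 1.304  (Wnt4)
Serp10 is most strongly upregulated.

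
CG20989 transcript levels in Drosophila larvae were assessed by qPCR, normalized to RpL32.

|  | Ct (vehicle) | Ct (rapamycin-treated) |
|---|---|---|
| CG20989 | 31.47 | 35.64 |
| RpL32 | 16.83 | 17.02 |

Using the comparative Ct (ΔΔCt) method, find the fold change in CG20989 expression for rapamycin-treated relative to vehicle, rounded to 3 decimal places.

0.063

ΔCt(vehicle) = 31.470 − 16.830 = 14.640
ΔCt(rapamycin-treated) = 35.640 − 17.020 = 18.620
ΔΔCt = 18.620 − 14.640 = 3.980
Fold change = 2^(−3.980) = 0.0634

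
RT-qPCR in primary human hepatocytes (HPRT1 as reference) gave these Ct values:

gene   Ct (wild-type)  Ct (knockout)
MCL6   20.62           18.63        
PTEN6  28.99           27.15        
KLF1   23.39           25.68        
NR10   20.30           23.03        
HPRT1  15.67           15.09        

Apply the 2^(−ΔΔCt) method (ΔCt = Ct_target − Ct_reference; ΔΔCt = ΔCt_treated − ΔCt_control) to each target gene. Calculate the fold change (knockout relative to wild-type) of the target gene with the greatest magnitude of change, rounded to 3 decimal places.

0.101

MCL6: ΔΔCt = (18.63−15.09) − (20.62−15.67) = 3.54 − 4.95 = -1.41; fold change = 2^1.41 = 2.657
PTEN6: ΔΔCt = (27.15−15.09) − (28.99−15.67) = 12.06 − 13.32 = -1.26; fold change = 2^1.26 = 2.395
KLF1: ΔΔCt = (25.68−15.09) − (23.39−15.67) = 10.59 − 7.72 = 2.87; fold change = 2^-2.87 = 0.137
NR10: ΔΔCt = (23.03−15.09) − (20.30−15.67) = 7.94 − 4.63 = 3.31; fold change = 2^-3.31 = 0.101
NR10 has the largest |ΔΔCt| = 3.31.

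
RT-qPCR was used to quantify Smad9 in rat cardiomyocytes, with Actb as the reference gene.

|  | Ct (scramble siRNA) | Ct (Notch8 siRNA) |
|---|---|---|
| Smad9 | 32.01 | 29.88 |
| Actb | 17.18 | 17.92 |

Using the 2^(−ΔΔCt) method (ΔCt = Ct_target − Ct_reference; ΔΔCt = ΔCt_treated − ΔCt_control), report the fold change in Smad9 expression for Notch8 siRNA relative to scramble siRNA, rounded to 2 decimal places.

ΔCt(scramble siRNA) = 32.010 − 17.180 = 14.830
ΔCt(Notch8 siRNA) = 29.880 − 17.920 = 11.960
ΔΔCt = 11.960 − 14.830 = -2.870
Fold change = 2^(−(-2.870)) = 2^2.870 = 7.311

7.31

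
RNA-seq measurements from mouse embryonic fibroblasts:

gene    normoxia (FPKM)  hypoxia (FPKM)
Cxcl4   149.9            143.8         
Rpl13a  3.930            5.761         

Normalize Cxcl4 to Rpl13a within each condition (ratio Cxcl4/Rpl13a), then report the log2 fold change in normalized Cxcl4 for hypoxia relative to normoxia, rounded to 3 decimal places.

Cxcl4/Rpl13a (normoxia) = 149.9 / 3.930 = 38.142
Cxcl4/Rpl13a (hypoxia) = 143.8 / 5.761 = 24.961
Fold change = 24.961 / 38.142 = 0.6544
log2(0.6544) = -0.6117

-0.612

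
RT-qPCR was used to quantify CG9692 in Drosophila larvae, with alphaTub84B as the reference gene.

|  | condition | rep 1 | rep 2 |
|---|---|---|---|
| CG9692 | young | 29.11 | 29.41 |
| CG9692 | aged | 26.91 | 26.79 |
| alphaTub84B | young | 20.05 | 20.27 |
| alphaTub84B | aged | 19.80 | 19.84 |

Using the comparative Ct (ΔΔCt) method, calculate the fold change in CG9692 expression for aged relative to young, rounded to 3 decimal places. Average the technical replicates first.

4.199

Mean Ct: CG9692 young 29.260; CG9692 aged 26.850; alphaTub84B young 20.160; alphaTub84B aged 19.820
ΔCt(young) = 29.260 − 20.160 = 9.100
ΔCt(aged) = 26.850 − 19.820 = 7.030
ΔΔCt = 7.030 − 9.100 = -2.070
Fold change = 2^(−(-2.070)) = 2^2.070 = 4.1989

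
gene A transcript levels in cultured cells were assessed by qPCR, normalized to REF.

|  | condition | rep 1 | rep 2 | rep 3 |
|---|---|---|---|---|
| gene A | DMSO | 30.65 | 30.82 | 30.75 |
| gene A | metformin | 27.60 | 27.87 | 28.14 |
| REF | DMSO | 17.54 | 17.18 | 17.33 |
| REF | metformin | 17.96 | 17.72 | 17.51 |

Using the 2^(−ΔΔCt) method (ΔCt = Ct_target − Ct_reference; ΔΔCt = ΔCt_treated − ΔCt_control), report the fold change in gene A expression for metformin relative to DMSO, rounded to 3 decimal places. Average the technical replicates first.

Mean Ct: gene A DMSO 30.740; gene A metformin 27.870; REF DMSO 17.350; REF metformin 17.730
ΔCt(DMSO) = 30.740 − 17.350 = 13.390
ΔCt(metformin) = 27.870 − 17.730 = 10.140
ΔΔCt = 10.140 − 13.390 = -3.250
Fold change = 2^(−(-3.250)) = 2^3.250 = 9.5137

9.514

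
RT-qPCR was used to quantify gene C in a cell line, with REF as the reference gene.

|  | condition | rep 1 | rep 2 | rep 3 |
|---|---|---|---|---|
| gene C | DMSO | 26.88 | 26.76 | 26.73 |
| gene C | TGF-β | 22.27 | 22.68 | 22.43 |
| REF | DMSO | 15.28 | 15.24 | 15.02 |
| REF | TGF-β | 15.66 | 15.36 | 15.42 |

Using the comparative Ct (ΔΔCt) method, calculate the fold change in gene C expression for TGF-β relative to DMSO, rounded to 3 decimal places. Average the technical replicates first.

Mean Ct: gene C DMSO 26.790; gene C TGF-β 22.460; REF DMSO 15.180; REF TGF-β 15.480
ΔCt(DMSO) = 26.790 − 15.180 = 11.610
ΔCt(TGF-β) = 22.460 − 15.480 = 6.980
ΔΔCt = 6.980 − 11.610 = -4.630
Fold change = 2^(−(-4.630)) = 2^4.630 = 24.7610

24.761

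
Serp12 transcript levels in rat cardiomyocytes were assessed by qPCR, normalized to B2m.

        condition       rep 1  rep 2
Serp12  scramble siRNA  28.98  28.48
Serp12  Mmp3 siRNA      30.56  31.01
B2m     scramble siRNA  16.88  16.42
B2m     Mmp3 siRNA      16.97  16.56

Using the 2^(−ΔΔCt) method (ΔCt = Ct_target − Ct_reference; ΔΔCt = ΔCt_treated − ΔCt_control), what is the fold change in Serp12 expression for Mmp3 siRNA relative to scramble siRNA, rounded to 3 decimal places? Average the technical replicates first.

0.261

Mean Ct: Serp12 scramble siRNA 28.730; Serp12 Mmp3 siRNA 30.785; B2m scramble siRNA 16.650; B2m Mmp3 siRNA 16.765
ΔCt(scramble siRNA) = 28.730 − 16.650 = 12.080
ΔCt(Mmp3 siRNA) = 30.785 − 16.765 = 14.020
ΔΔCt = 14.020 − 12.080 = 1.940
Fold change = 2^(−1.940) = 0.2606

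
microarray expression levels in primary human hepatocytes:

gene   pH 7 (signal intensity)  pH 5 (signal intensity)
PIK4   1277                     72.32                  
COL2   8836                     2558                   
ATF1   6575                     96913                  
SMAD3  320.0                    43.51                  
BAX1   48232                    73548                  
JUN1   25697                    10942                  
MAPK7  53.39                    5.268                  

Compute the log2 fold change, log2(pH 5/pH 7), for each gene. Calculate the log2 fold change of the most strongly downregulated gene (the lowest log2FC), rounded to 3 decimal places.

-4.142

log2(72.32/1277) = -4.142  (PIK4)
log2(2558/8836) = -1.788  (COL2)
log2(96913/6575) = 3.882  (ATF1)
log2(43.51/320.0) = -2.879  (SMAD3)
log2(73548/48232) = 0.609  (BAX1)
log2(10942/25697) = -1.232  (JUN1)
log2(5.268/53.39) = -3.341  (MAPK7)
PIK4 is most strongly downregulated.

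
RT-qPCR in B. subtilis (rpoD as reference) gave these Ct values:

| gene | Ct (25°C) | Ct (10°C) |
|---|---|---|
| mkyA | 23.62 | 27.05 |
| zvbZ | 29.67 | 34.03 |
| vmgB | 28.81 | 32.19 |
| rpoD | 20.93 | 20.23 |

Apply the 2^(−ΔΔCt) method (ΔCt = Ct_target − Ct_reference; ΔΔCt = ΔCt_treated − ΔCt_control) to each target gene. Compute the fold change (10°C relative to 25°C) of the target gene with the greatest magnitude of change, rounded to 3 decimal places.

mkyA: ΔΔCt = (27.05−20.23) − (23.62−20.93) = 6.82 − 2.69 = 4.13; fold change = 2^-4.13 = 0.057
zvbZ: ΔΔCt = (34.03−20.23) − (29.67−20.93) = 13.80 − 8.74 = 5.06; fold change = 2^-5.06 = 0.030
vmgB: ΔΔCt = (32.19−20.23) − (28.81−20.93) = 11.96 − 7.88 = 4.08; fold change = 2^-4.08 = 0.059
zvbZ has the largest |ΔΔCt| = 5.06.

0.030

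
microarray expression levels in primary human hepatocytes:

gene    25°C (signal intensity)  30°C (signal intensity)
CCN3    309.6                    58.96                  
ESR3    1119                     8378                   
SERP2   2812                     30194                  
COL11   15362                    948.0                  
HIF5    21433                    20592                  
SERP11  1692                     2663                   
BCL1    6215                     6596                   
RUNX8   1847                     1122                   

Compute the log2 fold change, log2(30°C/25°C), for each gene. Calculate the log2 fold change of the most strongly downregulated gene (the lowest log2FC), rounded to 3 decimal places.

log2(58.96/309.6) = -2.393  (CCN3)
log2(8378/1119) = 2.904  (ESR3)
log2(30194/2812) = 3.425  (SERP2)
log2(948.0/15362) = -4.018  (COL11)
log2(20592/21433) = -0.058  (HIF5)
log2(2663/1692) = 0.654  (SERP11)
log2(6596/6215) = 0.086  (BCL1)
log2(1122/1847) = -0.719  (RUNX8)
COL11 is most strongly downregulated.

-4.018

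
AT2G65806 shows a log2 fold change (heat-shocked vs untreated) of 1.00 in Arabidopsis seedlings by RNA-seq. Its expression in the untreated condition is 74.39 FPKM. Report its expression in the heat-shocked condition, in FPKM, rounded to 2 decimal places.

Fold change = 2^(1.00) = 2.0000
heat-shocked expression = 74.39 × 2.0000 = 148.78

148.78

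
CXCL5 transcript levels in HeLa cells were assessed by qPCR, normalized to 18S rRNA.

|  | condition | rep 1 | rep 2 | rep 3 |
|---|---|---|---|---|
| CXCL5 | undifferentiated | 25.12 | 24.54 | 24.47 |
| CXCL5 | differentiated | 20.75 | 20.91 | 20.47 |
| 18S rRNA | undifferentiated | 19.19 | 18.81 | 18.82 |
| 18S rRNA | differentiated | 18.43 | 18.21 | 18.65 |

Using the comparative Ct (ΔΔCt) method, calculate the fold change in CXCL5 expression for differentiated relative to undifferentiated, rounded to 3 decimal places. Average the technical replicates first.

Mean Ct: CXCL5 undifferentiated 24.710; CXCL5 differentiated 20.710; 18S rRNA undifferentiated 18.940; 18S rRNA differentiated 18.430
ΔCt(undifferentiated) = 24.710 − 18.940 = 5.770
ΔCt(differentiated) = 20.710 − 18.430 = 2.280
ΔΔCt = 2.280 − 5.770 = -3.490
Fold change = 2^(−(-3.490)) = 2^3.490 = 11.2356

11.236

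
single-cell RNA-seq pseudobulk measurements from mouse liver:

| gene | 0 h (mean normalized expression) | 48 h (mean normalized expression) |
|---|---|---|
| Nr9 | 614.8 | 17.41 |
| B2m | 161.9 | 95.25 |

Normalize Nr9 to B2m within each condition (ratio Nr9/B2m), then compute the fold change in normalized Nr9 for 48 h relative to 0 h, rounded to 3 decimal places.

Nr9/B2m (0 h) = 614.8 / 161.9 = 3.7974
Nr9/B2m (48 h) = 17.41 / 95.25 = 0.18278
Fold change = 0.18278 / 3.7974 = 0.0481

0.048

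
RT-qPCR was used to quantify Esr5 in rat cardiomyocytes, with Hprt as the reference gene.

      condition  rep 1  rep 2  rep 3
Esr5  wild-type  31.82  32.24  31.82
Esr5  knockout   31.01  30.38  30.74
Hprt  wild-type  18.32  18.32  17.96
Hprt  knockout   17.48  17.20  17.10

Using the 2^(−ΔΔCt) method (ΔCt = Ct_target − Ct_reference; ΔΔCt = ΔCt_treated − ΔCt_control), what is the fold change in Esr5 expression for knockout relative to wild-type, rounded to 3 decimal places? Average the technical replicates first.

Mean Ct: Esr5 wild-type 31.960; Esr5 knockout 30.710; Hprt wild-type 18.200; Hprt knockout 17.260
ΔCt(wild-type) = 31.960 − 18.200 = 13.760
ΔCt(knockout) = 30.710 − 17.260 = 13.450
ΔΔCt = 13.450 − 13.760 = -0.310
Fold change = 2^(−(-0.310)) = 2^0.310 = 1.2397

1.240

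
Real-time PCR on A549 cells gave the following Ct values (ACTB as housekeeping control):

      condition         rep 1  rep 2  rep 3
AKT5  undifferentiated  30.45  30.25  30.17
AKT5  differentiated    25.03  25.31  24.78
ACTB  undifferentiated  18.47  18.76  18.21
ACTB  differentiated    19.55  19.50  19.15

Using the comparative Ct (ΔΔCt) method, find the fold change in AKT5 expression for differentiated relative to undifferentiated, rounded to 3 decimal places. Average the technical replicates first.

Mean Ct: AKT5 undifferentiated 30.290; AKT5 differentiated 25.040; ACTB undifferentiated 18.480; ACTB differentiated 19.400
ΔCt(undifferentiated) = 30.290 − 18.480 = 11.810
ΔCt(differentiated) = 25.040 − 19.400 = 5.640
ΔΔCt = 5.640 − 11.810 = -6.170
Fold change = 2^(−(-6.170)) = 2^6.170 = 72.0037

72.004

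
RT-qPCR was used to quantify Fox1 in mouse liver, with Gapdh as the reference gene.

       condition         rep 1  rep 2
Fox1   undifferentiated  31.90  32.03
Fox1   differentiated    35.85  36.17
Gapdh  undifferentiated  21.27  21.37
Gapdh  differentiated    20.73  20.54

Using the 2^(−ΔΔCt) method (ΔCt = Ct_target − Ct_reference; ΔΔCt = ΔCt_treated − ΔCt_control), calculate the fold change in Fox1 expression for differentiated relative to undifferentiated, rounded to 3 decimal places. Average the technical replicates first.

Mean Ct: Fox1 undifferentiated 31.965; Fox1 differentiated 36.010; Gapdh undifferentiated 21.320; Gapdh differentiated 20.635
ΔCt(undifferentiated) = 31.965 − 21.320 = 10.645
ΔCt(differentiated) = 36.010 − 20.635 = 15.375
ΔΔCt = 15.375 − 10.645 = 4.730
Fold change = 2^(−4.730) = 0.0377

0.038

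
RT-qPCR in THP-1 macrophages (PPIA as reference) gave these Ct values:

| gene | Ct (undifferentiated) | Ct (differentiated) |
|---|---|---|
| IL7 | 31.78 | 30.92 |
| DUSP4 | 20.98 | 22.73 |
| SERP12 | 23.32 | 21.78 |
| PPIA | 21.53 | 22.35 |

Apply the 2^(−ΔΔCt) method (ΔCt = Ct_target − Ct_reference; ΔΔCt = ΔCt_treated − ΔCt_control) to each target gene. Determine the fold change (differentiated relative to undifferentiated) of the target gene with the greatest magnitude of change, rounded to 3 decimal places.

IL7: ΔΔCt = (30.92−22.35) − (31.78−21.53) = 8.57 − 10.25 = -1.68; fold change = 2^1.68 = 3.204
DUSP4: ΔΔCt = (22.73−22.35) − (20.98−21.53) = 0.38 − (-0.55) = 0.93; fold change = 2^-0.93 = 0.525
SERP12: ΔΔCt = (21.78−22.35) − (23.32−21.53) = -0.57 − 1.79 = -2.36; fold change = 2^2.36 = 5.134
SERP12 has the largest |ΔΔCt| = 2.36.

5.134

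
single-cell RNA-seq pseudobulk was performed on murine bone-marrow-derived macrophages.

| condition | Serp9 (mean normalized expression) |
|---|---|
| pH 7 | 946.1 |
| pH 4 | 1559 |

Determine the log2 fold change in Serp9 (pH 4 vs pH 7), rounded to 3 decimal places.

Fold change = 1559 / 946.1 = 1.6478
log2(1.6478) = 0.7206

0.721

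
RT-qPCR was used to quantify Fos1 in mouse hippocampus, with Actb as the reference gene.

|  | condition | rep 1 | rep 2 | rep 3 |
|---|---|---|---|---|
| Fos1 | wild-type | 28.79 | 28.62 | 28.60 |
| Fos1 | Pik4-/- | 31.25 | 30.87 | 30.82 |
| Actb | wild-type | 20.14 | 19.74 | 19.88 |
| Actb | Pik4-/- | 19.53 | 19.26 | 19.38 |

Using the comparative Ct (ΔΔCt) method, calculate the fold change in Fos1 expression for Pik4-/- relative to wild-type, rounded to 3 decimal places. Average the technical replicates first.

0.140

Mean Ct: Fos1 wild-type 28.670; Fos1 Pik4-/- 30.980; Actb wild-type 19.920; Actb Pik4-/- 19.390
ΔCt(wild-type) = 28.670 − 19.920 = 8.750
ΔCt(Pik4-/-) = 30.980 − 19.390 = 11.590
ΔΔCt = 11.590 − 8.750 = 2.840
Fold change = 2^(−2.840) = 0.1397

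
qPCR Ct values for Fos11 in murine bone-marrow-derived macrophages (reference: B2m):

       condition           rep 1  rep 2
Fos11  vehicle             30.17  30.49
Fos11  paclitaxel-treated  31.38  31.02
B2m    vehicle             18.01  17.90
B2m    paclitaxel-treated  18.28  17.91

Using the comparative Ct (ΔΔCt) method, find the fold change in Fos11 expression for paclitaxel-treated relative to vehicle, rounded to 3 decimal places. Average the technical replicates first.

Mean Ct: Fos11 vehicle 30.330; Fos11 paclitaxel-treated 31.200; B2m vehicle 17.955; B2m paclitaxel-treated 18.095
ΔCt(vehicle) = 30.330 − 17.955 = 12.375
ΔCt(paclitaxel-treated) = 31.200 − 18.095 = 13.105
ΔΔCt = 13.105 − 12.375 = 0.730
Fold change = 2^(−0.730) = 0.6029

0.603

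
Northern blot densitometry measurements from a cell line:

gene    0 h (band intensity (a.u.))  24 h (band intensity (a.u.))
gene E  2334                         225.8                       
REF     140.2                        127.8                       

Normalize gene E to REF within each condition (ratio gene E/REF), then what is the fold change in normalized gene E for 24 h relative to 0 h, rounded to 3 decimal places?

0.106

gene E/REF (0 h) = 2334 / 140.2 = 16.648
gene E/REF (24 h) = 225.8 / 127.8 = 1.7668
Fold change = 1.7668 / 16.648 = 0.1061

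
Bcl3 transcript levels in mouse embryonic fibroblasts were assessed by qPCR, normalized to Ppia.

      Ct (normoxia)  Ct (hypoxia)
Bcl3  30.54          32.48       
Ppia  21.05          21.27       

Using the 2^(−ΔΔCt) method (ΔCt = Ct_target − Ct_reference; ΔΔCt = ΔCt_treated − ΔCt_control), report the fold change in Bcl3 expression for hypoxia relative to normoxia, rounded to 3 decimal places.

0.304

ΔCt(normoxia) = 30.540 − 21.050 = 9.490
ΔCt(hypoxia) = 32.480 − 21.270 = 11.210
ΔΔCt = 11.210 − 9.490 = 1.720
Fold change = 2^(−1.720) = 0.3035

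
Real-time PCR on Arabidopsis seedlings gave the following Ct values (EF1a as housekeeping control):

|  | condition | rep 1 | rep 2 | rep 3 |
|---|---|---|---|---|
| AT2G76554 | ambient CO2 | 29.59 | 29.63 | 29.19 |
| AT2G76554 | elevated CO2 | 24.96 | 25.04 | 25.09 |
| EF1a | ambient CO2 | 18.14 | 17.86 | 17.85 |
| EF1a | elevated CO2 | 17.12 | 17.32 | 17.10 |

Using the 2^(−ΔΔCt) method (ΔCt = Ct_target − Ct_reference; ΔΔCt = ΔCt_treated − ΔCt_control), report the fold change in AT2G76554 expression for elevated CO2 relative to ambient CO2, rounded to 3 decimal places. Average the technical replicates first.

12.729

Mean Ct: AT2G76554 ambient CO2 29.470; AT2G76554 elevated CO2 25.030; EF1a ambient CO2 17.950; EF1a elevated CO2 17.180
ΔCt(ambient CO2) = 29.470 − 17.950 = 11.520
ΔCt(elevated CO2) = 25.030 − 17.180 = 7.850
ΔΔCt = 7.850 − 11.520 = -3.670
Fold change = 2^(−(-3.670)) = 2^3.670 = 12.7286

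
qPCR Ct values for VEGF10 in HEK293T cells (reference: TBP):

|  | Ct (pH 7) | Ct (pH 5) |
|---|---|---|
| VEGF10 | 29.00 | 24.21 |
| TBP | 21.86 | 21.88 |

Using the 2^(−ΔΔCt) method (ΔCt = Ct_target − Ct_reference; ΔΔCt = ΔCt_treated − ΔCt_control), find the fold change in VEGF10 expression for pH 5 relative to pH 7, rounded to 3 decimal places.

ΔCt(pH 7) = 29.000 − 21.860 = 7.140
ΔCt(pH 5) = 24.210 − 21.880 = 2.330
ΔΔCt = 2.330 − 7.140 = -4.810
Fold change = 2^(−(-4.810)) = 2^4.810 = 28.0514

28.051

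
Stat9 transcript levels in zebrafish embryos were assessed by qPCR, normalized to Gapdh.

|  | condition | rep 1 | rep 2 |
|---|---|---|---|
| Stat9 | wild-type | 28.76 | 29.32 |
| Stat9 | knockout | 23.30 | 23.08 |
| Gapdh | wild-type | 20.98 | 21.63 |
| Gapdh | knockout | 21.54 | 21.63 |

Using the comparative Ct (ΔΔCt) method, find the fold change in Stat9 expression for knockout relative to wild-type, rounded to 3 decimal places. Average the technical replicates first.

70.035

Mean Ct: Stat9 wild-type 29.040; Stat9 knockout 23.190; Gapdh wild-type 21.305; Gapdh knockout 21.585
ΔCt(wild-type) = 29.040 − 21.305 = 7.735
ΔCt(knockout) = 23.190 − 21.585 = 1.605
ΔΔCt = 1.605 − 7.735 = -6.130
Fold change = 2^(−(-6.130)) = 2^6.130 = 70.0348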